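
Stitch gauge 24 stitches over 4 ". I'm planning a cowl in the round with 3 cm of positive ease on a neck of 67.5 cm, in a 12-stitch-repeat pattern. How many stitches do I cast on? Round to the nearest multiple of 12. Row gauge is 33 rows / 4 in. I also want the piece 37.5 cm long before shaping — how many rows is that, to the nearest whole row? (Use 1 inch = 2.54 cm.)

Finished = 67.5 + 3 = 70.5 cm.
70.5 cm × 1/2.54 = 27.76 inches.
24/4 = 6 sts per in; 27.76 × 6 = 166.54 sts.
Nearest multiple of 12 → 168.
37.5 cm = 14.76 inches; × 8.25 = 121.80 → 122 rows.

Cast on 168 stitches; work 122 rows.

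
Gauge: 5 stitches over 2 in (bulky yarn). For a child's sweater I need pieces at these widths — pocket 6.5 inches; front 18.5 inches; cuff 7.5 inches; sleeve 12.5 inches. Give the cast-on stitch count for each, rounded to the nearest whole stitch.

Rate = 5/2 = 2.5 sts per in.
pocket: 6.5 × 2.5 = 16.25 → 16.
front: 18.5 × 2.5 = 46.25 → 46.
cuff: 7.5 × 2.5 = 18.75 → 19.
sleeve: 12.5 × 2.5 = 31.25 → 31.

pocket 16; front 46; cuff 19; sleeve 31.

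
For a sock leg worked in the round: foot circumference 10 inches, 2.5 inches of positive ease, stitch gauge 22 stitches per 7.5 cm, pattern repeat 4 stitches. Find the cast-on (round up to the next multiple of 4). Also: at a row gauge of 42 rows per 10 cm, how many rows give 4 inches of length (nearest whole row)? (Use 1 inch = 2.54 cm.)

Finished = 10 + 2.5 = 12.5 inches.
12.5 inches × 2.54 = 31.75 cm.
22/7.5 = 2.933 sts per cm; 31.75 × 2.933 = 93.13 sts.
Next multiple of 4 → 96.
4 inches = 10.16 cm; × 4.2 = 42.67 → 43 rows.

Cast on 96 stitches; work 43 rows.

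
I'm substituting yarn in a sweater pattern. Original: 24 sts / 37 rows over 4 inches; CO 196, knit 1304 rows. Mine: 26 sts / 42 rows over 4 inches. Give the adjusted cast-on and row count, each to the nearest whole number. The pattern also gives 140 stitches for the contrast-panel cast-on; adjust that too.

Stitches: 196 × 26/24 = 212.33 → 212.
Rows: 1304 × 42/37 = 1480.22 → 1480.
contrast-panel cast-on: 140 × 26/24 = 151.67 → 152.

Cast on 212 stitches; work 1480 rows; contrast-panel cast-on 152 stitches.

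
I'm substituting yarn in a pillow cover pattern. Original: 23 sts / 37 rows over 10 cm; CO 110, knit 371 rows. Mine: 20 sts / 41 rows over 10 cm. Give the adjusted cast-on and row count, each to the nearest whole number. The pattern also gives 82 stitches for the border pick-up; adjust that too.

Stitches: 110 × 20/23 = 95.65 → 96.
Rows: 371 × 41/37 = 411.11 → 411.
border pick-up: 82 × 20/23 = 71.30 → 71.

Cast on 96 stitches; work 411 rows; border pick-up 71 stitches.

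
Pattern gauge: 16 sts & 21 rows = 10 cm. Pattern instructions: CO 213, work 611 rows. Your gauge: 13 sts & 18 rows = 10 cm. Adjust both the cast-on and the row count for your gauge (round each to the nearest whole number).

Stitches: 213 × 13/16 = 173.06 → 173.
Rows: 611 × 18/21 = 523.71 → 524.

Cast on 173 stitches; work 524 rows.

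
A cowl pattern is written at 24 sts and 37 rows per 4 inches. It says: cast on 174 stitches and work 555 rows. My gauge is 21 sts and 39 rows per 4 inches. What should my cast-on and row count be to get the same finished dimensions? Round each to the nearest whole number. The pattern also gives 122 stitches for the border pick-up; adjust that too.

Stitches: 174 × 21/24 = 152.25 → 152.
Rows: 555 × 39/37 = 585.00 → 585.
border pick-up: 122 × 21/24 = 106.75 → 107.

Cast on 152 stitches; work 585 rows; border pick-up 107 stitches.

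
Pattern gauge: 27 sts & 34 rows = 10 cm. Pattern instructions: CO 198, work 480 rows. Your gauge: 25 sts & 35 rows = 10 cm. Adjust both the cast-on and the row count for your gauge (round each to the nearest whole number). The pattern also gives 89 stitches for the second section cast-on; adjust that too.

Cast on 183 stitches; work 494 rows; second section cast-on 82 stitches.

Stitches: 198 × 25/27 = 183.33 → 183.
Rows: 480 × 35/34 = 494.12 → 494.
second section cast-on: 89 × 25/27 = 82.41 → 82.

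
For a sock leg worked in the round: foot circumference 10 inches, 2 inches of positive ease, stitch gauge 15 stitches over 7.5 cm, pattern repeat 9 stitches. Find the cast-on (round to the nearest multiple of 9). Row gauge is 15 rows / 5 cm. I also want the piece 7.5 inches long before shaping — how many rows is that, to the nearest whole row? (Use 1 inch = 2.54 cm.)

Cast on 63 stitches; work 57 rows.

Finished = 10 + 2 = 12 inches.
12 inches × 2.54 = 30.48 cm.
15/7.5 = 2 sts per cm; 30.48 × 2 = 60.96 sts.
Nearest multiple of 9 → 63.
7.5 inches = 19.05 cm; × 3 = 57.15 → 57 rows.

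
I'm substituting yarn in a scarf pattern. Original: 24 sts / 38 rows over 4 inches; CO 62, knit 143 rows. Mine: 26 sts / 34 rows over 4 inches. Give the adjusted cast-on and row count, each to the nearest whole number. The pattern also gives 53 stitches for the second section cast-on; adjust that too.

Stitches: 62 × 26/24 = 67.17 → 67.
Rows: 143 × 34/38 = 127.95 → 128.
second section cast-on: 53 × 26/24 = 57.42 → 57.

Cast on 67 stitches; work 128 rows; second section cast-on 57 stitches.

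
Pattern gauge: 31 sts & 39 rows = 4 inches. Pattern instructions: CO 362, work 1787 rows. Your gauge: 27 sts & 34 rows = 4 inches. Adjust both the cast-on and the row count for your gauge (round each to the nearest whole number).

Cast on 315 stitches; work 1558 rows.

Stitches: 362 × 27/31 = 315.29 → 315.
Rows: 1787 × 34/39 = 1557.90 → 1558.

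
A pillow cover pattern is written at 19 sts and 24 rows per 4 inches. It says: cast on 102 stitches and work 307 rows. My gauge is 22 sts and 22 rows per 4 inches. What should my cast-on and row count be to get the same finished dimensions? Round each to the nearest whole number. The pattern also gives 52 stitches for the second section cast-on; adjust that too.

Stitches: 102 × 22/19 = 118.11 → 118.
Rows: 307 × 22/24 = 281.42 → 281.
second section cast-on: 52 × 22/19 = 60.21 → 60.

Cast on 118 stitches; work 281 rows; second section cast-on 60 stitches.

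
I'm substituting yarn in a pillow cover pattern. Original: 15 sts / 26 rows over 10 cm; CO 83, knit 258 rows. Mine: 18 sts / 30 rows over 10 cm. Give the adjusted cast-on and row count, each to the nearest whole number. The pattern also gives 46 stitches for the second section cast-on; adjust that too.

Stitches: 83 × 18/15 = 99.60 → 100.
Rows: 258 × 30/26 = 297.69 → 298.
second section cast-on: 46 × 18/15 = 55.20 → 55.

Cast on 100 stitches; work 298 rows; second section cast-on 55 stitches.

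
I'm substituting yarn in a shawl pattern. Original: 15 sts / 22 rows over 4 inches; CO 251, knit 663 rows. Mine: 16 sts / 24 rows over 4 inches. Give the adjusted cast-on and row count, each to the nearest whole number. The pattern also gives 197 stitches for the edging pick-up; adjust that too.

Stitches: 251 × 16/15 = 267.73 → 268.
Rows: 663 × 24/22 = 723.27 → 723.
edging pick-up: 197 × 16/15 = 210.13 → 210.

Cast on 268 stitches; work 723 rows; edging pick-up 210 stitches.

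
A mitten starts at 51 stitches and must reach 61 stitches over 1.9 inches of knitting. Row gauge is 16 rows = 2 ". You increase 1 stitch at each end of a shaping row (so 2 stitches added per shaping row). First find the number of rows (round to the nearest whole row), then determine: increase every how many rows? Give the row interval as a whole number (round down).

Increase every 3rd row.

Rows = 1.9 × 8 = 15.2 → 15 rows.
Stitches to add: 10 → 5 shaping rows (at 2 st each).
15 / 5 = 3.00 → every 3 rows.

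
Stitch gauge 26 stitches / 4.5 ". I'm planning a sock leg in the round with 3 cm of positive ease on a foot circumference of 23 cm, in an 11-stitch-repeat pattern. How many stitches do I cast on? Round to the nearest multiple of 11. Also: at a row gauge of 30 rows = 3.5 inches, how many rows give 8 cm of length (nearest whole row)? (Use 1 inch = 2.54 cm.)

Cast on 55 stitches; work 27 rows.

Finished = 23 + 3 = 26 cm.
26 cm × 1/2.54 = 10.24 inches.
26/4.5 = 5.778 sts per in; 10.24 × 5.778 = 59.14 sts.
Nearest multiple of 11 → 55.
8 cm = 3.15 inches; × 8.571 = 27.00 → 27 rows.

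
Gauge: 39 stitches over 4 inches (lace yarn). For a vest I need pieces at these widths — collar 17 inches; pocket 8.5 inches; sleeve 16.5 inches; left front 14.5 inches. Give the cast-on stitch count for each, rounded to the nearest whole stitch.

collar 166; pocket 83; sleeve 161; left front 141.

Rate = 39/4 = 9.75 sts per in.
collar: 17 × 9.75 = 165.75 → 166.
pocket: 8.5 × 9.75 = 82.88 → 83.
sleeve: 16.5 × 9.75 = 160.88 → 161.
left front: 14.5 × 9.75 = 141.38 → 141.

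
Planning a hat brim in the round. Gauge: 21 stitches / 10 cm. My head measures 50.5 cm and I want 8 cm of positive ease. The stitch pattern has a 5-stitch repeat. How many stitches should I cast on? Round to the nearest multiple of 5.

CO 125 sts.

Finished = 50.5 + 8 = 58.5 cm.
21 / 10 = 2.1 sts/cm.
58.5 × 2.1 = 122.85 sts.
Nearest multiple of 5: 125.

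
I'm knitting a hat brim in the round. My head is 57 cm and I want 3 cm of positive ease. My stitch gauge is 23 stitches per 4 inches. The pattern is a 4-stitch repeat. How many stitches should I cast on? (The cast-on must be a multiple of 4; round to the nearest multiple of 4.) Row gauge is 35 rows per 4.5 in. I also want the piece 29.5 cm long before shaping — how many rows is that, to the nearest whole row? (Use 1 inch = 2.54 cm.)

Cast on 136 stitches; work 90 rows.

Finished = 57 + 3 = 60 cm.
60 cm × 1/2.54 = 23.62 inches.
23/4 = 5.75 sts per in; 23.62 × 5.75 = 135.83 sts.
Nearest multiple of 4 → 136.
29.5 cm = 11.61 inches; × 7.778 = 90.33 → 90 rows.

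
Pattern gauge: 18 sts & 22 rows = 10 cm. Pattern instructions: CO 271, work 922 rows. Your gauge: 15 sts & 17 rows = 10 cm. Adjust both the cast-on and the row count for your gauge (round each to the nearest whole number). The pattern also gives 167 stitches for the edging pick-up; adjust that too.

Cast on 226 stitches; work 712 rows; edging pick-up 139 stitches.

Stitches: 271 × 15/18 = 225.83 → 226.
Rows: 922 × 17/22 = 712.45 → 712.
edging pick-up: 167 × 15/18 = 139.17 → 139.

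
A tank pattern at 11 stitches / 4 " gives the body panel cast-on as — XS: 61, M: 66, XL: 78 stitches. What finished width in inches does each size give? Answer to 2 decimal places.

11/4 = 2.75 sts per in.
XS: 61 / 2.75 = 22.182 → 22.18 in.
M: 66 / 2.75 = 24.000 → 24.00 in.
XL: 78 / 2.75 = 28.364 → 28.36 in.

XS 22.18 inches; M 24.00 inches; XL 28.36 inches.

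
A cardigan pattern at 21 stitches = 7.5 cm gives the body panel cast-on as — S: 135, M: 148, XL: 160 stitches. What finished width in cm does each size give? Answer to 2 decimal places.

S 48.21 cm; M 52.86 cm; XL 57.14 cm.

21/7.5 = 2.8 sts per cm.
S: 135 / 2.8 = 48.214 → 48.21 cm.
M: 148 / 2.8 = 52.857 → 52.86 cm.
XL: 160 / 2.8 = 57.143 → 57.14 cm.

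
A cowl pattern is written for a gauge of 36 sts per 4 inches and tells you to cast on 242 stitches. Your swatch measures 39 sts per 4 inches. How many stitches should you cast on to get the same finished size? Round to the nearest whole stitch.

Scale factor = 39 / 36 = 1.083.
242 × 39 / 36 = 262.17 sts.
→ 262 sts.

262 stitches.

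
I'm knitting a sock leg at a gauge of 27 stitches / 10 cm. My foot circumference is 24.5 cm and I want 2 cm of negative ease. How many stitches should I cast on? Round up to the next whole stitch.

Finished = 24.5 − 2 = 22.5 cm.
27 / 10 = 2.7 sts per cm.
22.50 × 2.7 = 60.75 sts.
→ 61 sts.

Cast on 61 stitches.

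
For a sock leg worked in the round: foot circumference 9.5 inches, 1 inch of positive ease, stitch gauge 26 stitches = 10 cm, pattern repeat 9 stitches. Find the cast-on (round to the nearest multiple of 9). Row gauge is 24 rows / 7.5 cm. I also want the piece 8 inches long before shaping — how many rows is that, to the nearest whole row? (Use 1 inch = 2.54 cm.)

Finished = 9.5 + 1 = 10.5 inches.
10.5 inches × 2.54 = 26.67 cm.
26/10 = 2.6 sts per cm; 26.67 × 2.6 = 69.34 sts.
Nearest multiple of 9 → 72.
8 inches = 20.32 cm; × 3.2 = 65.02 → 65 rows.

Cast on 72 stitches; work 65 rows.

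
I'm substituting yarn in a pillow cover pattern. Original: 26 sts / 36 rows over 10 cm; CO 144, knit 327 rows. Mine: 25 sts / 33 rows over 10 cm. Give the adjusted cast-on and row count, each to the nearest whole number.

Cast on 138 stitches; work 300 rows.

Stitches: 144 × 25/26 = 138.46 → 138.
Rows: 327 × 33/36 = 299.75 → 300.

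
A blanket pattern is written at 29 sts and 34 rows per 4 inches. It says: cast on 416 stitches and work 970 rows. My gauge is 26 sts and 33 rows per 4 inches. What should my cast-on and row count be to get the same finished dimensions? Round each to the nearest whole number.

Cast on 373 stitches; work 941 rows.

Stitches: 416 × 26/29 = 372.97 → 373.
Rows: 970 × 33/34 = 941.47 → 941.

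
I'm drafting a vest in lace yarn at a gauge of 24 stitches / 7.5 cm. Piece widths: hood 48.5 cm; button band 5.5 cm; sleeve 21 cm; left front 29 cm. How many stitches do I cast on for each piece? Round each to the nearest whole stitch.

Rate = 24/7.5 = 3.2 sts per cm.
hood: 48.5 × 3.2 = 155.20 → 155.
button band: 5.5 × 3.2 = 17.60 → 18.
sleeve: 21 × 3.2 = 67.20 → 67.
left front: 29 × 3.2 = 92.80 → 93.

hood 155; button band 18; sleeve 67; left front 93.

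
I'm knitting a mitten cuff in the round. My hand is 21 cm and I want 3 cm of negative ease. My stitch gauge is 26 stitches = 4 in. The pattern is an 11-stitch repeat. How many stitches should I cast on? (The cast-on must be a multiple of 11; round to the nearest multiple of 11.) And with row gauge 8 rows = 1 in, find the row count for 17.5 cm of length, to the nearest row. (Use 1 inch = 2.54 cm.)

Finished = 21 − 3 = 18 cm.
18 cm × 1/2.54 = 7.09 inches.
26/4 = 6.5 sts per in; 7.09 × 6.5 = 46.06 sts.
Nearest multiple of 11 → 44.
17.5 cm = 6.89 inches; × 8 = 55.12 → 55 rows.

Cast on 44 stitches; work 55 rows.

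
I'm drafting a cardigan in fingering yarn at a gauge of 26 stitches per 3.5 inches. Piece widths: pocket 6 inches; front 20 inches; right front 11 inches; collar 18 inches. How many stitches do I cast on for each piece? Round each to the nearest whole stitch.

pocket 45; front 149; right front 82; collar 134.

Rate = 26/3.5 = 7.429 sts per in.
pocket: 6 × 7.429 = 44.57 → 45.
front: 20 × 7.429 = 148.57 → 149.
right front: 11 × 7.429 = 81.71 → 82.
collar: 18 × 7.429 = 133.71 → 134.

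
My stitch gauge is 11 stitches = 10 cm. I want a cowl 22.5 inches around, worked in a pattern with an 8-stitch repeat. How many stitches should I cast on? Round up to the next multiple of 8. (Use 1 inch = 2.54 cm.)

22.5 in = 22.5 × 2.54 = 57.15 cm.
11 / 10 = 1.1 sts/cm.
57.15 × 1.1 = 62.87 sts.
→ 64.

Cast on 64 stitches.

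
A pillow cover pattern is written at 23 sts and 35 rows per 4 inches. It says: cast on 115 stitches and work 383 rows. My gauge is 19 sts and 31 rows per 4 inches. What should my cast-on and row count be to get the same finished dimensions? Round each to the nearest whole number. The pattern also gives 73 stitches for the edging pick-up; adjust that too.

Stitches: 115 × 19/23 = 95.00 → 95.
Rows: 383 × 31/35 = 339.23 → 339.
edging pick-up: 73 × 19/23 = 60.30 → 60.

Cast on 95 stitches; work 339 rows; edging pick-up 60 stitches.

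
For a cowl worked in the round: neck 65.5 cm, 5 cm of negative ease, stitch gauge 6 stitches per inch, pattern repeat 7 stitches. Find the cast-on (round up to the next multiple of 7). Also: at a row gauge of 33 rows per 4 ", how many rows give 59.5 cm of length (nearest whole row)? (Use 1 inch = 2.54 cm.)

Finished = 65.5 − 5 = 60.5 cm.
60.5 cm × 1/2.54 = 23.82 inches.
6/1 = 6 sts per in; 23.82 × 6 = 142.91 sts.
Next multiple of 7 → 147.
59.5 cm = 23.43 inches; × 8.25 = 193.26 → 193 rows.

Cast on 147 stitches; work 193 rows.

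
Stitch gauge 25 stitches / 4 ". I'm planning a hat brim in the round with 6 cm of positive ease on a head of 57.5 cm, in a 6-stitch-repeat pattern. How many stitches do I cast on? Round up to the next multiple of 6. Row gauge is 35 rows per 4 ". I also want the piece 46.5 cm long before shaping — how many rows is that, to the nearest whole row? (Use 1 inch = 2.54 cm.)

Finished = 57.5 + 6 = 63.5 cm.
63.5 cm × 1/2.54 = 25.00 inches.
25/4 = 6.25 sts per in; 25.00 × 6.25 = 156.25 sts.
Next multiple of 6 → 162.
46.5 cm = 18.31 inches; × 8.75 = 160.19 → 160 rows.

Cast on 162 stitches; work 160 rows.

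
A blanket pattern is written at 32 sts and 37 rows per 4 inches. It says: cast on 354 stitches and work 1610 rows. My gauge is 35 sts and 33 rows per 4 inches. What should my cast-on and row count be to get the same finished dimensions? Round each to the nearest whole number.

Stitches: 354 × 35/32 = 387.19 → 387.
Rows: 1610 × 33/37 = 1435.95 → 1436.

Cast on 387 stitches; work 1436 rows.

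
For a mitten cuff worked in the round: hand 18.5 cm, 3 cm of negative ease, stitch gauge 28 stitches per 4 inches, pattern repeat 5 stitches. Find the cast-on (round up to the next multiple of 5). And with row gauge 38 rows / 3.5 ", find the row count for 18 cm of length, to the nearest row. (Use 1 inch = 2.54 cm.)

Finished = 18.5 − 3 = 15.5 cm.
15.5 cm × 1/2.54 = 6.10 inches.
28/4 = 7 sts per in; 6.10 × 7 = 42.72 sts.
Next multiple of 5 → 45.
18 cm = 7.09 inches; × 10.857 = 76.94 → 77 rows.

Cast on 45 stitches; work 77 rows.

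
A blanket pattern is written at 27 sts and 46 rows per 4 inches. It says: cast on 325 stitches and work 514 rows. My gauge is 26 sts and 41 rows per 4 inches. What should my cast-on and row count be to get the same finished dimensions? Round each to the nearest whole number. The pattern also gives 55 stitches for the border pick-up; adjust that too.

Stitches: 325 × 26/27 = 312.96 → 313.
Rows: 514 × 41/46 = 458.13 → 458.
border pick-up: 55 × 26/27 = 52.96 → 53.

Cast on 313 stitches; work 458 rows; border pick-up 53 stitches.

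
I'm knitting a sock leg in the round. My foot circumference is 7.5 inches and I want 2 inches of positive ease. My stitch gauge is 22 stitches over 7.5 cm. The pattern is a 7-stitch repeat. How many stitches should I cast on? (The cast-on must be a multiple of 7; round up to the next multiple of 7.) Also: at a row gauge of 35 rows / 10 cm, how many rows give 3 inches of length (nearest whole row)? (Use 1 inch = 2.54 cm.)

Finished = 7.5 + 2 = 9.5 inches.
9.5 inches × 2.54 = 24.13 cm.
22/7.5 = 2.933 sts per cm; 24.13 × 2.933 = 70.78 sts.
Next multiple of 7 → 77.
3 inches = 7.62 cm; × 3.5 = 26.67 → 27 rows.

Cast on 77 stitches; work 27 rows.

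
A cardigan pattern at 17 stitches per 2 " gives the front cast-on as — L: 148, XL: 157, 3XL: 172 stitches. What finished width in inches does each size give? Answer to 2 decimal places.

L 17.41 inches; XL 18.47 inches; 3XL 20.24 inches.

17/2 = 8.5 sts per in.
L: 148 / 8.5 = 17.412 → 17.41 in.
XL: 157 / 8.5 = 18.471 → 18.47 in.
3XL: 172 / 8.5 = 20.235 → 20.24 in.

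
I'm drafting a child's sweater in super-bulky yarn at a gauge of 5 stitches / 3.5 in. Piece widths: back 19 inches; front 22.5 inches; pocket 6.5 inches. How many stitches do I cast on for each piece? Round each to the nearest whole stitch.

back 27; front 32; pocket 9.

Rate = 5/3.5 = 1.429 sts per in.
back: 19 × 1.429 = 27.14 → 27.
front: 22.5 × 1.429 = 32.14 → 32.
pocket: 6.5 × 1.429 = 9.29 → 9.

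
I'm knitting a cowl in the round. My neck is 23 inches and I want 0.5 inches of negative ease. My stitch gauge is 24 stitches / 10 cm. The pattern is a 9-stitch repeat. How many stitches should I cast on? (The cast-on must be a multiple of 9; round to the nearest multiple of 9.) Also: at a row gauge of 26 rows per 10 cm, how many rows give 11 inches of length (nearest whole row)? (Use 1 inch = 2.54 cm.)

Cast on 135 stitches; work 73 rows.

Finished = 23 − 0.5 = 22.5 inches.
22.5 inches × 2.54 = 57.15 cm.
24/10 = 2.4 sts per cm; 57.15 × 2.4 = 137.16 sts.
Nearest multiple of 9 → 135.
11 inches = 27.94 cm; × 2.6 = 72.64 → 73 rows.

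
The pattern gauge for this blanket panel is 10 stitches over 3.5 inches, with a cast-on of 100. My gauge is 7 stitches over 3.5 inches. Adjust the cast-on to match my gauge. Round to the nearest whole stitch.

Scale factor = 7 / 10 = 0.700.
100 × 7 / 10 = 70.00 sts.

70 stitches.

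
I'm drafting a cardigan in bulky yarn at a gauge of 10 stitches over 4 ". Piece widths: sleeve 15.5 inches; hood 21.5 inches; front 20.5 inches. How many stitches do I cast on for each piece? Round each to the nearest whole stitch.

Rate = 10/4 = 2.5 sts per in.
sleeve: 15.5 × 2.5 = 38.75 → 39.
hood: 21.5 × 2.5 = 53.75 → 54.
front: 20.5 × 2.5 = 51.25 → 51.

sleeve 39; hood 54; front 51.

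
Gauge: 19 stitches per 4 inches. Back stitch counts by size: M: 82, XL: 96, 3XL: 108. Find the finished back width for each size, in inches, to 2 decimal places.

19/4 = 4.75 sts per in.
M: 82 / 4.75 = 17.263 → 17.26 in.
XL: 96 / 4.75 = 20.211 → 20.21 in.
3XL: 108 / 4.75 = 22.737 → 22.74 in.

M 17.26 inches; XL 20.21 inches; 3XL 22.74 inches.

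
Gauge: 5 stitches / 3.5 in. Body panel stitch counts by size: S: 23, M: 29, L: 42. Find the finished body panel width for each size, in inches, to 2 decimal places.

S 16.10 inches; M 20.30 inches; L 29.40 inches.

5/3.5 = 1.429 sts per in.
S: 23 / 1.429 = 16.100 → 16.10 in.
M: 29 / 1.429 = 20.300 → 20.30 in.
L: 42 / 1.429 = 29.400 → 29.40 in.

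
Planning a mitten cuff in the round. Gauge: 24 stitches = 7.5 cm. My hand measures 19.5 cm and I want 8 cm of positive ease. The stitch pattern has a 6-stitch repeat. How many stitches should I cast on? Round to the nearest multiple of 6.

Finished = 19.5 + 8 = 27.5 cm.
24 / 7.5 = 3.2 sts/cm.
27.5 × 3.2 = 88.00 sts.
Nearest multiple of 6: 90.

90 stitches.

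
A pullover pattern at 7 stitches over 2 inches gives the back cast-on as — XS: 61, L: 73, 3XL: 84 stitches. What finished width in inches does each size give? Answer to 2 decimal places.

7/2 = 3.5 sts per in.
XS: 61 / 3.5 = 17.429 → 17.43 in.
L: 73 / 3.5 = 20.857 → 20.86 in.
3XL: 84 / 3.5 = 24.000 → 24.00 in.

XS 17.43 inches; L 20.86 inches; 3XL 24.00 inches.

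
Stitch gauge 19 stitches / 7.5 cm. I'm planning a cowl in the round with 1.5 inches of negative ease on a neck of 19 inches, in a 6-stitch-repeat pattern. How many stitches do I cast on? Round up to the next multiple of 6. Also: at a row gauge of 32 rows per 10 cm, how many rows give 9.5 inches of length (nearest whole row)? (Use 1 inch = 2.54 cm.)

Cast on 114 stitches; work 77 rows.

Finished = 19 − 1.5 = 17.5 inches.
17.5 inches × 2.54 = 44.45 cm.
19/7.5 = 2.533 sts per cm; 44.45 × 2.533 = 112.61 sts.
Next multiple of 6 → 114.
9.5 inches = 24.13 cm; × 3.2 = 77.22 → 77 rows.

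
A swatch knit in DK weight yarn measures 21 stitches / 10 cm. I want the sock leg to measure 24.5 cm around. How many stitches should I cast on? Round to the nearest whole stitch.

21 stitches / 10 cm = 2.1 stitches per cm.
24.5 × 2.1 = 51.45 stitches.
Round to nearest → 51.

Cast on 51 stitches.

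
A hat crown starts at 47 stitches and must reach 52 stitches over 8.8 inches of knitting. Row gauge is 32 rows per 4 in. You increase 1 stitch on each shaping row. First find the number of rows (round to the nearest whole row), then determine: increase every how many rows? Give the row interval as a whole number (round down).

Increase every 14th row.

Rows = 8.8 × 8 = 70.4 → 70 rows.
Stitches to add: 5 → 5 shaping rows (at 1 st each).
70 / 5 = 14.00 → every 14 rows.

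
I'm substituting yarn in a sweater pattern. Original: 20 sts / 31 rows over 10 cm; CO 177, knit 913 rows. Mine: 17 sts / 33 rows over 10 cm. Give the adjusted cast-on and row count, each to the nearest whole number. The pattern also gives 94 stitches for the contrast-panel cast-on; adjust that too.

Cast on 150 stitches; work 972 rows; contrast-panel cast-on 80 stitches.

Stitches: 177 × 17/20 = 150.45 → 150.
Rows: 913 × 33/31 = 971.90 → 972.
contrast-panel cast-on: 94 × 17/20 = 79.90 → 80.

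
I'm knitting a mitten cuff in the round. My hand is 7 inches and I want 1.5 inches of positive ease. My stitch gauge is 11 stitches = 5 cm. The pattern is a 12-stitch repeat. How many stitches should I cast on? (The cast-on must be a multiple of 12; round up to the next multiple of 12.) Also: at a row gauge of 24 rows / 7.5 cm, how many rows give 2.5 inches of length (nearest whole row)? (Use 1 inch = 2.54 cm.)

Cast on 48 stitches; work 20 rows.

Finished = 7 + 1.5 = 8.5 inches.
8.5 inches × 2.54 = 21.59 cm.
11/5 = 2.2 sts per cm; 21.59 × 2.2 = 47.50 sts.
Next multiple of 12 → 48.
2.5 inches = 6.35 cm; × 3.2 = 20.32 → 20 rows.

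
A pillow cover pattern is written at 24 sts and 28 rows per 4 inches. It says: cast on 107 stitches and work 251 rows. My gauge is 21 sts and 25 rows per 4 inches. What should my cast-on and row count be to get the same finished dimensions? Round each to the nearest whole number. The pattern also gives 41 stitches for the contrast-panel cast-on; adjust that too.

Cast on 94 stitches; work 224 rows; contrast-panel cast-on 36 stitches.

Stitches: 107 × 21/24 = 93.62 → 94.
Rows: 251 × 25/28 = 224.11 → 224.
contrast-panel cast-on: 41 × 21/24 = 35.88 → 36.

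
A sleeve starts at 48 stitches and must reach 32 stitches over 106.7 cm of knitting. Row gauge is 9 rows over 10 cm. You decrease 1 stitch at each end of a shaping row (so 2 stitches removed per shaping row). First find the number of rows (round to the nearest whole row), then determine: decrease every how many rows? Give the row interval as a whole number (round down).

Rows = 106.7 × 0.9 = 96.0 → 96 rows.
Stitches to remove: 16 → 8 shaping rows (at 2 st each).
96 / 8 = 12.00 → every 12 rows.

Decrease every 12th row.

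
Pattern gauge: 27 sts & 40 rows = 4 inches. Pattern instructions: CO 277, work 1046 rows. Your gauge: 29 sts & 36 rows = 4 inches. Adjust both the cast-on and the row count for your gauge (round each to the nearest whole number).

Cast on 298 stitches; work 941 rows.

Stitches: 277 × 29/27 = 297.52 → 298.
Rows: 1046 × 36/40 = 941.40 → 941.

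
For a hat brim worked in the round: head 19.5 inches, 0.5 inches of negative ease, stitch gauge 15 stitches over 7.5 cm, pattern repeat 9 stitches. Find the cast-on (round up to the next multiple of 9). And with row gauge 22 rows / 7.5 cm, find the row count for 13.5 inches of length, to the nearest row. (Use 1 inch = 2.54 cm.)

Finished = 19.5 − 0.5 = 19 inches.
19 inches × 2.54 = 48.26 cm.
15/7.5 = 2 sts per cm; 48.26 × 2 = 96.52 sts.
Next multiple of 9 → 99.
13.5 inches = 34.29 cm; × 2.933 = 100.58 → 101 rows.

Cast on 99 stitches; work 101 rows.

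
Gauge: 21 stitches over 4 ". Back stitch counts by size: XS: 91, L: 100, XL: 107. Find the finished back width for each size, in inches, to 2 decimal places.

XS 17.33 inches; L 19.05 inches; XL 20.38 inches.

21/4 = 5.25 sts per in.
XS: 91 / 5.25 = 17.333 → 17.33 in.
L: 100 / 5.25 = 19.048 → 19.05 in.
XL: 107 / 5.25 = 20.381 → 20.38 in.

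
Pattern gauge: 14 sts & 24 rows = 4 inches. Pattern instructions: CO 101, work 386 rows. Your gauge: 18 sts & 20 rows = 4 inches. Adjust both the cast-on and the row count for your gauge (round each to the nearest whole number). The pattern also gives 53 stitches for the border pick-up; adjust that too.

Stitches: 101 × 18/14 = 129.86 → 130.
Rows: 386 × 20/24 = 321.67 → 322.
border pick-up: 53 × 18/14 = 68.14 → 68.

Cast on 130 stitches; work 322 rows; border pick-up 68 stitches.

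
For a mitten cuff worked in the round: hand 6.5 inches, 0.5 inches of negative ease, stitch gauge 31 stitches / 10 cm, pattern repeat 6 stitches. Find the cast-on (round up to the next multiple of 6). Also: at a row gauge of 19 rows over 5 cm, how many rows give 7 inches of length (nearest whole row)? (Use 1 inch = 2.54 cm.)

Cast on 48 stitches; work 68 rows.

Finished = 6.5 − 0.5 = 6 inches.
6 inches × 2.54 = 15.24 cm.
31/10 = 3.1 sts per cm; 15.24 × 3.1 = 47.24 sts.
Next multiple of 6 → 48.
7 inches = 17.78 cm; × 3.8 = 67.56 → 68 rows.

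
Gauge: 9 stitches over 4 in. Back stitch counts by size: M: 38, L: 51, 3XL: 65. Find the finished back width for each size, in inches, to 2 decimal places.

M 16.89 inches; L 22.67 inches; 3XL 28.89 inches.

9/4 = 2.25 sts per in.
M: 38 / 2.25 = 16.889 → 16.89 in.
L: 51 / 2.25 = 22.667 → 22.67 in.
3XL: 65 / 2.25 = 28.889 → 28.89 in.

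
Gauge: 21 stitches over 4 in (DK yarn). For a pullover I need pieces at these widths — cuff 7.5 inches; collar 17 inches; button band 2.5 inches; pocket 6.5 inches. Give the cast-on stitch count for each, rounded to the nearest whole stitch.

cuff 39; collar 89; button band 13; pocket 34.

Rate = 21/4 = 5.25 sts per in.
cuff: 7.5 × 5.25 = 39.38 → 39.
collar: 17 × 5.25 = 89.25 → 89.
button band: 2.5 × 5.25 = 13.12 → 13.
pocket: 6.5 × 5.25 = 34.12 → 34.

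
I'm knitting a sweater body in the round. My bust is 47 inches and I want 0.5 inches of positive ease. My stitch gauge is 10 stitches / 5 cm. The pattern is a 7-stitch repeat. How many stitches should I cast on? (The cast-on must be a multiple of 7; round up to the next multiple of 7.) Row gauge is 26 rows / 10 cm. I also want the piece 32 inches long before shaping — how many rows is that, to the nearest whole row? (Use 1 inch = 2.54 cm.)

Cast on 245 stitches; work 211 rows.

Finished = 47 + 0.5 = 47.5 inches.
47.5 inches × 2.54 = 120.65 cm.
10/5 = 2 sts per cm; 120.65 × 2 = 241.30 sts.
Next multiple of 7 → 245.
32 inches = 81.28 cm; × 2.6 = 211.33 → 211 rows.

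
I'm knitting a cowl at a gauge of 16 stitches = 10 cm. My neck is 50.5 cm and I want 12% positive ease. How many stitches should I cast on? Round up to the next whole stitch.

91 stitches.

Finished = 50.5 × 1.12 = 56.56 cm.
16 / 10 = 1.6 sts per cm.
56.56 × 1.6 = 90.50 sts.
→ 91 sts.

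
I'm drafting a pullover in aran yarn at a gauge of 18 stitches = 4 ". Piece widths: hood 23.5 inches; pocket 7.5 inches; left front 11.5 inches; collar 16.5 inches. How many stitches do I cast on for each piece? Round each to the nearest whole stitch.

Rate = 18/4 = 4.5 sts per in.
hood: 23.5 × 4.5 = 105.75 → 106.
pocket: 7.5 × 4.5 = 33.75 → 34.
left front: 11.5 × 4.5 = 51.75 → 52.
collar: 16.5 × 4.5 = 74.25 → 74.

hood 106; pocket 34; left front 52; collar 74.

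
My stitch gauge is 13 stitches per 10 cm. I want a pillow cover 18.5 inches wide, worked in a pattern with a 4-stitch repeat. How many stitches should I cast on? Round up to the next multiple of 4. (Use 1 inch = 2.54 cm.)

Cast on 64 stitches.

18.5 in = 18.5 × 2.54 = 46.99 cm.
13 / 10 = 1.3 sts/cm.
46.99 × 1.3 = 61.09 sts.
→ 64.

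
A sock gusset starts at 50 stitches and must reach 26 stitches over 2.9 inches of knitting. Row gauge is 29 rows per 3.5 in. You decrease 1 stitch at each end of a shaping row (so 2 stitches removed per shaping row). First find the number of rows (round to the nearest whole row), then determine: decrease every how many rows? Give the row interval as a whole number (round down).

Rows = 2.9 × 8.286 = 24.0 → 24 rows.
Stitches to remove: 24 → 12 shaping rows (at 2 st each).
24 / 12 = 2.00 → every 2 rows.

Decrease every 2nd row.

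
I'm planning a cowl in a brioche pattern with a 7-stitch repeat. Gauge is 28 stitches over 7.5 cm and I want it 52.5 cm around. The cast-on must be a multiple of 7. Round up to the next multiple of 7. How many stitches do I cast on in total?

28 / 7.5 = 3.733 sts per cm.
52.5 × 3.733 = 196.00 sts.
Next multiple of 7: 196.

CO 196 sts.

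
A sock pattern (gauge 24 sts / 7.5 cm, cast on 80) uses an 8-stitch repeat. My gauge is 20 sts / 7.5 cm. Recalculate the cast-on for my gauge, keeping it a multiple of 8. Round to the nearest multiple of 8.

80 × 20 / 24 = 66.67.
Nearest multiple of 8: 64.

64 stitches.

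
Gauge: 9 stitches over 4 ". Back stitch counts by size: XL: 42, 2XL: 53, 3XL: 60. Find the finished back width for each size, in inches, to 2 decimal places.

9/4 = 2.25 sts per in.
XL: 42 / 2.25 = 18.667 → 18.67 in.
2XL: 53 / 2.25 = 23.556 → 23.56 in.
3XL: 60 / 2.25 = 26.667 → 26.67 in.

XL 18.67 inches; 2XL 23.56 inches; 3XL 26.67 inches.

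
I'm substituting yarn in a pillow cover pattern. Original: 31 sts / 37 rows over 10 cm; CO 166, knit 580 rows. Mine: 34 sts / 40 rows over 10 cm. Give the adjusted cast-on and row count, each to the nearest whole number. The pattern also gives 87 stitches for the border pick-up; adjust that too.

Cast on 182 stitches; work 627 rows; border pick-up 95 stitches.

Stitches: 166 × 34/31 = 182.06 → 182.
Rows: 580 × 40/37 = 627.03 → 627.
border pick-up: 87 × 34/31 = 95.42 → 95.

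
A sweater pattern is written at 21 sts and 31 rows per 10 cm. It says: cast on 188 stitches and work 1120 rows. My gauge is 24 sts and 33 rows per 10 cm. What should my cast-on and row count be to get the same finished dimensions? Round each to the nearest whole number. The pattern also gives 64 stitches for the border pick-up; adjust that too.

Cast on 215 stitches; work 1192 rows; border pick-up 73 stitches.

Stitches: 188 × 24/21 = 214.86 → 215.
Rows: 1120 × 33/31 = 1192.26 → 1192.
border pick-up: 64 × 24/21 = 73.14 → 73.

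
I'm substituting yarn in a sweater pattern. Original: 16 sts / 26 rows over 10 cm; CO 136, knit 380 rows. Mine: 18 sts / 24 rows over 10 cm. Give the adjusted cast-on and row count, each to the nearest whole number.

Stitches: 136 × 18/16 = 153.00 → 153.
Rows: 380 × 24/26 = 350.77 → 351.

Cast on 153 stitches; work 351 rows.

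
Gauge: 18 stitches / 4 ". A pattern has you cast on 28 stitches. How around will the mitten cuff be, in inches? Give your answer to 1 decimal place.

18 stitches / 4 inch = 4.5 stitches per inch.
28 / 4.5 = 6.22 inches.

6.2 inches.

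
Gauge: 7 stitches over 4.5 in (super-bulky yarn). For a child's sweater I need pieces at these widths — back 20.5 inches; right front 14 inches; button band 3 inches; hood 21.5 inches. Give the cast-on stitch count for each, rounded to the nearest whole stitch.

Rate = 7/4.5 = 1.556 sts per in.
back: 20.5 × 1.556 = 31.89 → 32.
right front: 14 × 1.556 = 21.78 → 22.
button band: 3 × 1.556 = 4.67 → 5.
hood: 21.5 × 1.556 = 33.44 → 33.

back 32; right front 22; button band 5; hood 33.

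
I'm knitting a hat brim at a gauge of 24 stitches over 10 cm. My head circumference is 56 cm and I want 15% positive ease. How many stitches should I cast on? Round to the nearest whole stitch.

Cast on 155 stitches.

Finished = 56 × 1.15 = 64.40 cm.
24 / 10 = 2.4 sts per cm.
64.40 × 2.4 = 154.56 sts.
→ 155 sts.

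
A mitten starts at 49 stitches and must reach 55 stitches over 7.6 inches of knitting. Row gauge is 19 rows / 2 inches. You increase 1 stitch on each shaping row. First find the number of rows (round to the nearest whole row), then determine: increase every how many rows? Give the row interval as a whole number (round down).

Increase every 12th row.

Rows = 7.6 × 9.5 = 72.2 → 72 rows.
Stitches to add: 6 → 6 shaping rows (at 1 st each).
72 / 6 = 12.00 → every 12 rows.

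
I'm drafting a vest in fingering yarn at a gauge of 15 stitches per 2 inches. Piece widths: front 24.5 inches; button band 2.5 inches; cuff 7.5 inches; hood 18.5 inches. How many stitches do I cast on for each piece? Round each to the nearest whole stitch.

Rate = 15/2 = 7.5 sts per in.
front: 24.5 × 7.5 = 183.75 → 184.
button band: 2.5 × 7.5 = 18.75 → 19.
cuff: 7.5 × 7.5 = 56.25 → 56.
hood: 18.5 × 7.5 = 138.75 → 139.

front 184; button band 19; cuff 56; hood 139.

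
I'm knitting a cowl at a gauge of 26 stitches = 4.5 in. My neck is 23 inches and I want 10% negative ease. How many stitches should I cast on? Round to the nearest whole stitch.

Finished = 23 × 0.90 = 20.70 in.
26 / 4.5 = 5.778 sts per inch.
20.70 × 5.778 = 119.60 sts.
→ 120 sts.

120 stitches.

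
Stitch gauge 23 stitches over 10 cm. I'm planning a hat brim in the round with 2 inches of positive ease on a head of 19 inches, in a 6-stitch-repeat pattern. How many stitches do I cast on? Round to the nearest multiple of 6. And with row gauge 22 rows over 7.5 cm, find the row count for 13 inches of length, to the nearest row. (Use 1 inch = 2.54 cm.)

Cast on 120 stitches; work 97 rows.

Finished = 19 + 2 = 21 inches.
21 inches × 2.54 = 53.34 cm.
23/10 = 2.3 sts per cm; 53.34 × 2.3 = 122.68 sts.
Nearest multiple of 6 → 120.
13 inches = 33.02 cm; × 2.933 = 96.86 → 97 rows.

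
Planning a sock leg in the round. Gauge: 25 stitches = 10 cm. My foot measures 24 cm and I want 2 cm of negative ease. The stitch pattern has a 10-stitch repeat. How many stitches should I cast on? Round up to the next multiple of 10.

Finished = 24 − 2 = 22 cm.
25 / 10 = 2.5 sts/cm.
22 × 2.5 = 55.00 sts.
Next multiple of 10: 60.

Cast on 60 stitches.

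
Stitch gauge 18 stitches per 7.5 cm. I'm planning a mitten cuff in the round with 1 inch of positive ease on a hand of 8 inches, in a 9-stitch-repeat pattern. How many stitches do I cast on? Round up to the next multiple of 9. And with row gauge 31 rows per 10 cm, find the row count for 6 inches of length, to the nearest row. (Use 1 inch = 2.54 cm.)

Finished = 8 + 1 = 9 inches.
9 inches × 2.54 = 22.86 cm.
18/7.5 = 2.4 sts per cm; 22.86 × 2.4 = 54.86 sts.
Next multiple of 9 → 63.
6 inches = 15.24 cm; × 3.1 = 47.24 → 47 rows.

Cast on 63 stitches; work 47 rows.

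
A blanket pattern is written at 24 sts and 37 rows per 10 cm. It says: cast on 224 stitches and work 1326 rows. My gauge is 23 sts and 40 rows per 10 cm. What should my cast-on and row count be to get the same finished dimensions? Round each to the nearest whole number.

Stitches: 224 × 23/24 = 214.67 → 215.
Rows: 1326 × 40/37 = 1433.51 → 1434.

Cast on 215 stitches; work 1434 rows.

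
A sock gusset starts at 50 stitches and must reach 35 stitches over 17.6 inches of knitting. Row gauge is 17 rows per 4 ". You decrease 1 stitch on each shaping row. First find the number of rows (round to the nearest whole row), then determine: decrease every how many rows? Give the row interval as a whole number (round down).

Decrease every 5th row.

Rows = 17.6 × 4.25 = 74.8 → 75 rows.
Stitches to remove: 15 → 15 shaping rows (at 1 st each).
75 / 15 = 5.00 → every 5 rows.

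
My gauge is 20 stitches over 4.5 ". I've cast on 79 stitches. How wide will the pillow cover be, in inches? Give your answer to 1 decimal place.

20 stitches / 4.5 inch = 4.444 stitches per inch.
79 / 4.444 = 17.77 inches.

17.8 inches.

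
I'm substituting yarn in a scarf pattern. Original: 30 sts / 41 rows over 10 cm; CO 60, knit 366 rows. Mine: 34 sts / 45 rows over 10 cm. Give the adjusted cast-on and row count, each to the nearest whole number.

Stitches: 60 × 34/30 = 68.00 → 68.
Rows: 366 × 45/41 = 401.71 → 402.

Cast on 68 stitches; work 402 rows.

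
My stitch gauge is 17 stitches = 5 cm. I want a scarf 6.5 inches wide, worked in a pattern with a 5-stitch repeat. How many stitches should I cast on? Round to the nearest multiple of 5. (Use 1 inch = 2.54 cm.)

55 stitches.

6.5 in = 6.5 × 2.54 = 16.51 cm.
17 / 5 = 3.4 sts/cm.
16.51 × 3.4 = 56.13 sts.
→ 55.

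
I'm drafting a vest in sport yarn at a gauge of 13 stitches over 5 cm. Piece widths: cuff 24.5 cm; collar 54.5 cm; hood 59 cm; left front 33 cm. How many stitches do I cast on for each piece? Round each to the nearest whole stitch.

Rate = 13/5 = 2.6 sts per cm.
cuff: 24.5 × 2.6 = 63.70 → 64.
collar: 54.5 × 2.6 = 141.70 → 142.
hood: 59 × 2.6 = 153.40 → 153.
left front: 33 × 2.6 = 85.80 → 86.

cuff 64; collar 142; hood 153; left front 86.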